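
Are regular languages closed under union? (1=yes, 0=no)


Regular languages are closed under all standard operations:
- Union: Yes (product construction)
- Intersection: Yes (product construction)
- Complement: Yes (swap accept/reject)
- Concatenation: Yes (NFA construction)
Operation: union -> Closed

1


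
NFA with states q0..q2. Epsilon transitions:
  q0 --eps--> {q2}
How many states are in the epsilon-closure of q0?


Starting from q0
Initialize closure = {q0}
Follow epsilon from q0 -> add q2
Final closure: {q0, q2}
Size = 2

2


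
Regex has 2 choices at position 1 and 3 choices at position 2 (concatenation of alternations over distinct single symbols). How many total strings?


First group: 2 alternatives
Second group: 3 alternatives
Concatenation: each choice from group 1 pairs with each from group 2
Total = 2 x 3 = 6

6


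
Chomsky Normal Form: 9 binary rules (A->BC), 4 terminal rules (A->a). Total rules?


CNF allows two rule forms:
  A -> BC (binary): 9 rules
  A -> a (terminal): 4 rules
Total = 9 + 4 = 13

13


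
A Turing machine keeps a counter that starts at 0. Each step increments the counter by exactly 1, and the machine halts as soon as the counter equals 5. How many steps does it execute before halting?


Counter starts at 0. Counting sequence:
  Step 1: counter = 1
  Step 2: counter = 2
  Step 3: counter = 3
  Step 4: counter = 4
  Step 5: counter = 5
Counter reached 5 -> halt
Total steps = 5

5


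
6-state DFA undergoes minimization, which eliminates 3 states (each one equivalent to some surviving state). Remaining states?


Original DFA: 6 states
Redundant states removed: 3
Minimized states = original - removed
= 6 - 3
= 3

3


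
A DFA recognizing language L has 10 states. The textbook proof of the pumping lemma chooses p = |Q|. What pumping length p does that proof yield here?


Pumping lemma for regular languages (standard proof):
Take p = |Q|, the number of DFA states.
Any string of length >= |Q| passes through |Q|+1 states while reading its first |Q| symbols,
so by pigeonhole some state repeats, giving the loop that can be pumped.
Here |Q| = 10
Therefore the proof uses p = 10

10


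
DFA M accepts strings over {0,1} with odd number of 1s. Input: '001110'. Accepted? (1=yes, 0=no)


DFA has 2 states: q_even (start, accept=no) and q_odd
Processing string '001110' character by character:
  Position 0: read '0', 1-count=0 -> q_even (no change)
  Position 1: read '0', 1-count=0 -> q_even (no change)
  Position 2: read '1', 1-count=1 -> q_odd
  Position 3: read '1', 1-count=2 -> q_even
  Position 4: read '1', 1-count=3 -> q_odd
  Position 5: read '0', 1-count=3 -> q_odd (no change)
Final state: q_odd, total 1s = 3 (odd); the DFA requires an odd count -> accept

1


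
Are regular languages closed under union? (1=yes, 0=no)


Regular languages are closed under:
- Union (DFA product construction)
- Intersection (DFA product construction)
- Complement (swap accept/reject states)
- Concatenation (NFA construction)
- Kleene star (NFA construction)
union is in this list
Therefore: closed

1


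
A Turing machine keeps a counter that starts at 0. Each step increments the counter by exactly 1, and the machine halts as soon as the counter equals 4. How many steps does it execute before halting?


Counter starts at 0. Counting sequence:
  Step 1: counter = 1
  Step 2: counter = 2
  Step 3: counter = 3
  Step 4: counter = 4
Counter reached 4 -> halt
Total steps = 4

4


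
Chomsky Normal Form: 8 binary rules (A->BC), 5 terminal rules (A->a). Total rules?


CNF allows two rule forms:
  A -> BC (binary): 8 rules
  A -> a (terminal): 5 rules
Total = 8 + 5 = 13

13


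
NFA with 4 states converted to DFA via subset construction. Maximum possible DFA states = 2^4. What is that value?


NFA has 4 states
Subset construction: each DFA state = subset of NFA states
Maximum subsets = 2^4
2^4 = 16

16


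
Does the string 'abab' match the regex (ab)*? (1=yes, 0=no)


Pattern: (ab)*
String: 'abab'
Pattern requires: zero or more repetitions of 'ab'
Pairs: ['ab', 'ab']
All pairs are 'ab'? Yes
Result: 1

1


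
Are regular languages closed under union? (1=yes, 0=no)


Regular languages are closed under all standard operations:
- Union: Yes (product construction)
- Intersection: Yes (product construction)
- Complement: Yes (swap accept/reject)
- Concatenation: Yes (NFA construction)
Operation: union -> Closed

1


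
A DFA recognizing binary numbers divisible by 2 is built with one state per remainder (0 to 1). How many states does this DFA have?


Divisibility by 2 is tracked via the remainder mod 2: 0, 1, ..., 1
The construction assigns one state to each remainder
Number of remainders = 2

2


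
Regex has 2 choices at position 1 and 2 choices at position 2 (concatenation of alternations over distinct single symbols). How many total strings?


First group: 2 alternatives
Second group: 2 alternatives
Concatenation: each choice from group 1 pairs with each from group 2
Total = 2 x 2 = 4

4


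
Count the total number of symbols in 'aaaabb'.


String: 'aaaabb'
Counting characters:
  'a' appears 4 time(s)
  'b' appears 2 time(s)
Total length = 4 + 2 = 6

6


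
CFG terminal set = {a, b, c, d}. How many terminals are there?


Terminal symbols: a, b, c, d
Counting each: a (#1), b (#2), c (#3), d (#4)
Total = 4

4


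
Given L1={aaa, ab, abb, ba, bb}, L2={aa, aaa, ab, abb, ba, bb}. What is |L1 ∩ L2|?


L1 = {aaa, ab, abb, ba, bb}
L2 = {aa, aaa, ab, abb, ba, bb}
Checking each string in L1 against L2:
  'aaa': in L2? Yes
  'ab': in L2? Yes
  'abb': in L2? Yes
  'ba': in L2? Yes
  'bb': in L2? Yes
Intersection = {aaa, ab, abb, ba, bb}
|L1 ∩ L2| = 5

5


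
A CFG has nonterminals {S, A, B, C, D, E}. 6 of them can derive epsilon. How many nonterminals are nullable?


Nonterminals: {S, A, B, C, D, E}
A nonterminal is nullable if it can derive epsilon
Counting nullable nonterminals: 6
Total nullable = 6

6


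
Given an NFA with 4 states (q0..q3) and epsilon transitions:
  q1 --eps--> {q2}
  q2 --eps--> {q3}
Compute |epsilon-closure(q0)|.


Starting from q0
Initialize closure = {q0}
q0 has no outgoing epsilon transitions -> nothing to add
Final closure: {q0}
Size = 1

1


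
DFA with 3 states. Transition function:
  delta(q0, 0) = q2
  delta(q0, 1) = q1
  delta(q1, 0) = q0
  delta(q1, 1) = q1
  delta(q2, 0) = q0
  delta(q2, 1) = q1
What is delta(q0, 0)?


Looking up transition function:
delta(q0, 0) in the table
Row: q0, Column: 0
Result: q2

q2


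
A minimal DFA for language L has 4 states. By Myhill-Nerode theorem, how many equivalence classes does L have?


Myhill-Nerode theorem:
Number of equivalence classes = number of states in minimal DFA
Minimal DFA states = 4
Therefore equivalence classes = 4

4


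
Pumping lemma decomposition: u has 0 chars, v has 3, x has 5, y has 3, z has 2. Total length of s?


|s| = |u| + |v| + |x| + |y| + |z|
= 0 + 3 + 5 + 3 + 2
= 3 + 5 + 5
= 8 + 5
= 13

13


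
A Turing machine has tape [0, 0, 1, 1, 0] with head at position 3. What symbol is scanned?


Tape: [0, 0, 1, 1, 0]
Positions: 0 1 2 3 4
Values:    0 0 1 1 0
Head at position 3
tape[3] = 1

1


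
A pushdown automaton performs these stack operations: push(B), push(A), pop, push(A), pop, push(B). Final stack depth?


Tracing stack operations:
  push(B) -> stack = [B], depth=1
  push(A) -> stack = [B,A], depth=2
  pop -> removed A, stack = [B], depth=1
  push(A) -> stack = [B,A], depth=2
  pop -> removed A, stack = [B], depth=1
  push(B) -> stack = [B,B], depth=2
Final depth = 2

2


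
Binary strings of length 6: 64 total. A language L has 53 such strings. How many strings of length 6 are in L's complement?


Alphabet: {0,1}
String length: 6
Total strings of length 6 = 2^6 = 64
Strings in L = 53
Complement = total - |L|
= 64 - 53
= 11

11


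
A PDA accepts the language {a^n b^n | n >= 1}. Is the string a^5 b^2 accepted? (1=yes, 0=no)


Language requires equal numbers of a's and b's
PDA pushes for each 'a', pops for each 'b'
Number of a's = 5
Number of b's = 2
5 != 2 -> Reject

0


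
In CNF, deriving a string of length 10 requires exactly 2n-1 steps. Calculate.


Chomsky Normal Form derivation:
String length n = 10
Each step either:
  - Splits a nonterminal into two (n-1 such steps)
  - Converts a nonterminal to terminal (n such steps)
Total = (n-1) + n = 2n - 1
= 2(10) - 1
= 20 - 1
= 19

19


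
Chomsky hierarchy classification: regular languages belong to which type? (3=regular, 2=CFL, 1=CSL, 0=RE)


Chomsky hierarchy levels:
  Type 3: Regular (DFA/NFA/regex)
  Type 2: Context-free (PDA)
  Type 1: Context-sensitive
  Type 0: Recursively enumerable (TM)
'regular' corresponds to Type 3

3


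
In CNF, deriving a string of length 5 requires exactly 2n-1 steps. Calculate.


Chomsky Normal Form derivation:
String length n = 5
Each step either:
  - Splits a nonterminal into two (n-1 such steps)
  - Converts a nonterminal to terminal (n such steps)
Total = (n-1) + n = 2n - 1
= 2(5) - 1
= 10 - 1
= 9

9


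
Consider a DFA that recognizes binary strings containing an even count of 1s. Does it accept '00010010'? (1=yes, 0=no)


DFA has 2 states: q_even (start, accept=yes) and q_odd
Processing string '00010010' character by character:
  Position 0: read '0', 1-count=0 -> q_even (no change)
  Position 1: read '0', 1-count=0 -> q_even (no change)
  Position 2: read '0', 1-count=0 -> q_even (no change)
  Position 3: read '1', 1-count=1 -> q_odd
  Position 4: read '0', 1-count=1 -> q_odd (no change)
  Position 5: read '0', 1-count=1 -> q_odd (no change)
  Position 6: read '1', 1-count=2 -> q_even
  Position 7: read '0', 1-count=2 -> q_even (no change)
Final state: q_even, total 1s = 2 (even); the DFA requires an even count -> accept

1


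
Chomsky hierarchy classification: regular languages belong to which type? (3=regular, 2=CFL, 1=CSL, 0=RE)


Chomsky hierarchy levels:
  Type 3: Regular (DFA/NFA/regex)
  Type 2: Context-free (PDA)
  Type 1: Context-sensitive
  Type 0: Recursively enumerable (TM)
'regular' corresponds to Type 3

3


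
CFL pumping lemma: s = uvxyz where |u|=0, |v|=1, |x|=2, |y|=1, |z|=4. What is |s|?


|s| = |u| + |v| + |x| + |y| + |z|
= 0 + 1 + 2 + 1 + 4
= 1 + 2 + 5
= 3 + 5
= 8

8


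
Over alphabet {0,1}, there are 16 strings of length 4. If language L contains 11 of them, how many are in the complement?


Alphabet: {0,1}
String length: 4
Total strings of length 4 = 2^4 = 16
Strings in L = 11
Complement = total - |L|
= 16 - 11
= 5

5


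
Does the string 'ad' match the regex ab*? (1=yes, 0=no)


Pattern: ab*
String: 'ad'
Pattern requires: exactly one 'a' followed by zero or more 'b's
First char is 'a' -> OK
Rest 'd': all b's? No
Result: 0

0


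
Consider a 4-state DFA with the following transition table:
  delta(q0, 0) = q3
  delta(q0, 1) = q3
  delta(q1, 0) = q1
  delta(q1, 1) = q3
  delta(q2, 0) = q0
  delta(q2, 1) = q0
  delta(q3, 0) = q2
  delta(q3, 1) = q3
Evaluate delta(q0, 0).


Looking up transition function:
delta(q0, 0) in the table
Row: q0, Column: 0
Result: q3

q3


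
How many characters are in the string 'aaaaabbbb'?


String: 'aaaaabbbb'
Counting characters:
  'a' appears 5 time(s)
  'b' appears 4 time(s)
Total length = 5 + 4 = 9

9


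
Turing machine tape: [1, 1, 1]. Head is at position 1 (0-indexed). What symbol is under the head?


Tape: [1, 1, 1]
Positions: 0 1 2
Values:    1 1 1
Head at position 1
tape[1] = 1

1


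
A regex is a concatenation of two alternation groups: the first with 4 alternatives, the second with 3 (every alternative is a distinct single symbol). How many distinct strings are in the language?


First group: 4 alternatives
Second group: 3 alternatives
Concatenation: each choice from group 1 pairs with each from group 2
Total = 4 x 3 = 12

12


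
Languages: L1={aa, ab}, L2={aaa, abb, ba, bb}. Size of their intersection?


L1 = {aa, ab}
L2 = {aaa, abb, ba, bb}
Checking each string in L1 against L2:
  'aa': in L2? No
  'ab': in L2? No
Intersection = {}
|L1 ∩ L2| = 0

0


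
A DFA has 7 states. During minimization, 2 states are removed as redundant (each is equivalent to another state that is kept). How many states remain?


Original DFA: 7 states
Redundant states removed: 2
Minimized states = original - removed
= 7 - 2
= 5

5


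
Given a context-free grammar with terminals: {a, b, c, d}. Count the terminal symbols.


Terminal symbols: a, b, c, d
Counting each: a (#1), b (#2), c (#3), d (#4)
Total = 4

4


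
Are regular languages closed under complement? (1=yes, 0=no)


Regular languages are closed under:
- Union (DFA product construction)
- Intersection (DFA product construction)
- Complement (swap accept/reject states)
- Concatenation (NFA construction)
- Kleene star (NFA construction)
complement is in this list
Therefore: closed

1


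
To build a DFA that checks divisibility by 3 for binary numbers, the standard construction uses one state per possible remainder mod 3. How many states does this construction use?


Divisibility by 3 is tracked via the remainder mod 3: 0, 1, ..., 2
The construction assigns one state to each remainder
Number of remainders = 3

3


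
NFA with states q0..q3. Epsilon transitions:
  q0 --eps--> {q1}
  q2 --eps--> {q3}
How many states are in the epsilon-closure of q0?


Starting from q0
Initialize closure = {q0}
Follow epsilon from q0 -> add q1
Final closure: {q0, q1}
Size = 2

2


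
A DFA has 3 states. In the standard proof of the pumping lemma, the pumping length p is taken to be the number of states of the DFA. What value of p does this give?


Pumping lemma for regular languages (standard proof):
Take p = |Q|, the number of DFA states.
Any string of length >= |Q| passes through |Q|+1 states while reading its first |Q| symbols,
so by pigeonhole some state repeats, giving the loop that can be pumped.
Here |Q| = 3
Therefore the proof uses p = 3

3


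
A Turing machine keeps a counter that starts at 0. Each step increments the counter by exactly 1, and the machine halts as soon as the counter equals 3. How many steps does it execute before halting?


Counter starts at 0. Counting sequence:
  Step 1: counter = 1
  Step 2: counter = 2
  Step 3: counter = 3
Counter reached 3 -> halt
Total steps = 3

3


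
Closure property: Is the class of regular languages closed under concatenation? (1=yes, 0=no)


Regular languages are closed under all standard operations:
- Union: Yes (product construction)
- Intersection: Yes (product construction)
- Complement: Yes (swap accept/reject)
- Concatenation: Yes (NFA construction)
Operation: concatenation -> Closed

1


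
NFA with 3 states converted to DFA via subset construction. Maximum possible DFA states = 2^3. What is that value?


NFA has 3 states
Subset construction: each DFA state = subset of NFA states
Maximum subsets = 2^3
2^3 = 8

8


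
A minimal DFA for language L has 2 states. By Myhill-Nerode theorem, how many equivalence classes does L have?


Myhill-Nerode theorem:
Number of equivalence classes = number of states in minimal DFA
Minimal DFA states = 2
Therefore equivalence classes = 2

2


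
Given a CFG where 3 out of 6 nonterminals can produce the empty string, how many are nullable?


Nonterminals: {S, A, B, C, D, E}
A nonterminal is nullable if it can derive epsilon
Counting nullable nonterminals: 3
Total nullable = 3

3


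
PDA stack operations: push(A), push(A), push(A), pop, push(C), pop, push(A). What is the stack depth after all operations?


Tracing stack operations:
  push(A) -> stack = [A], depth=1
  push(A) -> stack = [A,A], depth=2
  push(A) -> stack = [A,A,A], depth=3
  pop -> removed A, stack = [A,A], depth=2
  push(C) -> stack = [A,A,C], depth=3
  pop -> removed C, stack = [A,A], depth=2
  push(A) -> stack = [A,A,A], depth=3
Final depth = 3

3


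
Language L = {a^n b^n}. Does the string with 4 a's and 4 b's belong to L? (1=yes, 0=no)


Language requires equal numbers of a's and b's
PDA pushes for each 'a', pops for each 'b'
Number of a's = 4
Number of b's = 4
4 == 4 -> Accept

1


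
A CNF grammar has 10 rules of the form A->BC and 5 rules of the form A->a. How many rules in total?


CNF allows two rule forms:
  A -> BC (binary): 10 rules
  A -> a (terminal): 5 rules
Total = 10 + 5 = 15

15


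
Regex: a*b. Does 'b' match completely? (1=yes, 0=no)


Pattern: a*b
String: 'b'
Pattern requires: zero or more 'a's followed by exactly one 'b'
Found 0 leading 'a's
Remaining: 'b'
Remaining is exactly 'b' -> match
Result: 1

1


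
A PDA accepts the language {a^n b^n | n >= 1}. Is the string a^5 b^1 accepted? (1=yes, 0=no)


Language requires equal numbers of a's and b's
PDA pushes for each 'a', pops for each 'b'
Number of a's = 5
Number of b's = 1
5 != 1 -> Reject

0


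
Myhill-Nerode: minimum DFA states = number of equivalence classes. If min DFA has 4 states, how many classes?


Myhill-Nerode theorem:
Number of equivalence classes = number of states in minimal DFA
Minimal DFA states = 4
Therefore equivalence classes = 4

4


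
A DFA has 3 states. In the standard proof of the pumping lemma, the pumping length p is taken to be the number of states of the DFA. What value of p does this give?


Pumping lemma for regular languages (standard proof):
Take p = |Q|, the number of DFA states.
Any string of length >= |Q| passes through |Q|+1 states while reading its first |Q| symbols,
so by pigeonhole some state repeats, giving the loop that can be pumped.
Here |Q| = 3
Therefore the proof uses p = 3

3


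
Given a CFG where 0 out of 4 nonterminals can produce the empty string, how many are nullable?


Nonterminals: {S, A, B, C}
A nonterminal is nullable if it can derive epsilon
Counting nullable nonterminals: 0
Total nullable = 0

0


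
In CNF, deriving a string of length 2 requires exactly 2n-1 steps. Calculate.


Chomsky Normal Form derivation:
String length n = 2
Each step either:
  - Splits a nonterminal into two (n-1 such steps)
  - Converts a nonterminal to terminal (n such steps)
Total = (n-1) + n = 2n - 1
= 2(2) - 1
= 4 - 1
= 3

3


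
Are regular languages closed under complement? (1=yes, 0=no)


Regular languages are closed under all standard operations:
- Union: Yes (product construction)
- Intersection: Yes (product construction)
- Complement: Yes (swap accept/reject)
- Concatenation: Yes (NFA construction)
Operation: complement -> Closed

1


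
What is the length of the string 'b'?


String: 'b'
Counting characters:
  'b' appears 1 time(s)
Total length = 0 + 1 = 1

1


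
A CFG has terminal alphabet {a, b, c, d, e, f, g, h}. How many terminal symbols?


Terminal symbols: a, b, c, d, e, f, g, h
Counting each: a (#1), b (#2), c (#3), d (#4), e (#5), f (#6), g (#7), h (#8)
Total = 8

8


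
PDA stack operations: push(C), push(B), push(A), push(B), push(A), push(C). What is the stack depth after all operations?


Tracing stack operations:
  push(C) -> stack = [C], depth=1
  push(B) -> stack = [C,B], depth=2
  push(A) -> stack = [C,B,A], depth=3
  push(B) -> stack = [C,B,A,B], depth=4
  push(A) -> stack = [C,B,A,B,A], depth=5
  push(C) -> stack = [C,B,A,B,A,C], depth=6
Final depth = 6

6


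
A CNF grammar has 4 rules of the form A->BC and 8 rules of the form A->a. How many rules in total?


CNF allows two rule forms:
  A -> BC (binary): 4 rules
  A -> a (terminal): 8 rules
Total = 4 + 8 = 12

12


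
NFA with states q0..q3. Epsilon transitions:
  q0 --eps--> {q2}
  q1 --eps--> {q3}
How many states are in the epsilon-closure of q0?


Starting from q0
Initialize closure = {q0}
Follow epsilon from q0 -> add q2
Final closure: {q0, q2}
Size = 2

2


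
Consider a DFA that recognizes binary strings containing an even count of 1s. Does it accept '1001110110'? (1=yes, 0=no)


DFA has 2 states: q_even (start, accept=yes) and q_odd
Processing string '1001110110' character by character:
  Position 0: read '1', 1-count=1 -> q_odd
  Position 1: read '0', 1-count=1 -> q_odd (no change)
  Position 2: read '0', 1-count=1 -> q_odd (no change)
  Position 3: read '1', 1-count=2 -> q_even
  Position 4: read '1', 1-count=3 -> q_odd
  Position 5: read '1', 1-count=4 -> q_even
  Position 6: read '0', 1-count=4 -> q_even (no change)
  Position 7: read '1', 1-count=5 -> q_odd
  Position 8: read '1', 1-count=6 -> q_even
  Position 9: read '0', 1-count=6 -> q_even (no change)
Final state: q_even, total 1s = 6 (even); the DFA requires an even count -> accept

1


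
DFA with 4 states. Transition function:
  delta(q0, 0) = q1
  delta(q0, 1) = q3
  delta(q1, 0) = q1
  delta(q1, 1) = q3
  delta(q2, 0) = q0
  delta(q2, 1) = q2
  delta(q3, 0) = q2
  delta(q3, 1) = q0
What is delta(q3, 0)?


Looking up transition function:
delta(q3, 0) in the table
Row: q3, Column: 0
Result: q2

q2


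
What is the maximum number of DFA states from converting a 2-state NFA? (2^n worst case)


NFA has 2 states
Subset construction: each DFA state = subset of NFA states
Maximum subsets = 2^2
2^2 = 4

4


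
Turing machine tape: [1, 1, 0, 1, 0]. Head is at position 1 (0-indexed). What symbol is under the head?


Tape: [1, 1, 0, 1, 0]
Positions: 0 1 2 3 4
Values:    1 1 0 1 0
Head at position 1
tape[1] = 1

1


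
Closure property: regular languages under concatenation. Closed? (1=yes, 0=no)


Regular languages are closed under:
- Union (DFA product construction)
- Intersection (DFA product construction)
- Complement (swap accept/reject states)
- Concatenation (NFA construction)
- Kleene star (NFA construction)
concatenation is in this list
Therefore: closed

1


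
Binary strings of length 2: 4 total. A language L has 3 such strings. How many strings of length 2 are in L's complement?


Alphabet: {0,1}
String length: 2
Total strings of length 2 = 2^2 = 4
Strings in L = 3
Complement = total - |L|
= 4 - 3
= 1

1


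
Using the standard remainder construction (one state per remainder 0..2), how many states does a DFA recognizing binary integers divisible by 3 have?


Divisibility by 3 is tracked via the remainder mod 3: 0, 1, ..., 2
The construction assigns one state to each remainder
Number of remainders = 3

3


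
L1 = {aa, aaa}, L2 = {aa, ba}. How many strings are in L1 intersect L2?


L1 = {aa, aaa}
L2 = {aa, ba}
Checking each string in L1 against L2:
  'aa': in L2? Yes
  'aaa': in L2? No
Intersection = {aa}
|L1 ∩ L2| = 1

1


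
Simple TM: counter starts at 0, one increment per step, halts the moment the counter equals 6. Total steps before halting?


Counter starts at 0. Counting sequence:
  Step 1: counter = 1
  Step 2: counter = 2
  Step 3: counter = 3
  Step 4: counter = 4
  Step 5: counter = 5
  Step 6: counter = 6
Counter reached 6 -> halt
Total steps = 6

6


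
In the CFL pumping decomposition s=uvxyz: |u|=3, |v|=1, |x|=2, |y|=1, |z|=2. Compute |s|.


|s| = |u| + |v| + |x| + |y| + |z|
= 3 + 1 + 2 + 1 + 2
= 4 + 2 + 3
= 6 + 3
= 9

9


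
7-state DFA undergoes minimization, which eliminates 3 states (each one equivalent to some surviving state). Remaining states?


Original DFA: 7 states
Redundant states removed: 3
Minimized states = original - removed
= 7 - 3
= 4

4


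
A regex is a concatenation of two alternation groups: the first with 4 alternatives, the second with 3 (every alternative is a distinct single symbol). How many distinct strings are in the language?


First group: 4 alternatives
Second group: 3 alternatives
Concatenation: each choice from group 1 pairs with each from group 2
Total = 4 x 3 = 12

12


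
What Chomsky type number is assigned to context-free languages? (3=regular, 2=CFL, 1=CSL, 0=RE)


Chomsky hierarchy levels:
  Type 3: Regular (DFA/NFA/regex)
  Type 2: Context-free (PDA)
  Type 1: Context-sensitive
  Type 0: Recursively enumerable (TM)
'context-free' corresponds to Type 2

2


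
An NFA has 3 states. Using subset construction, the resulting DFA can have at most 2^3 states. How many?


NFA has 3 states
Subset construction: each DFA state = subset of NFA states
Maximum subsets = 2^3
2^3 = 8

8


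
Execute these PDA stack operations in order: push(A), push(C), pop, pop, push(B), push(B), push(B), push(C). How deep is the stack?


Tracing stack operations:
  push(A) -> stack = [A], depth=1
  push(C) -> stack = [A,C], depth=2
  pop -> removed C, stack = [A], depth=1
  pop -> removed A, stack = [], depth=0
  push(B) -> stack = [B], depth=1
  push(B) -> stack = [B,B], depth=2
  push(B) -> stack = [B,B,B], depth=3
  push(C) -> stack = [B,B,B,C], depth=4
Final depth = 4

4


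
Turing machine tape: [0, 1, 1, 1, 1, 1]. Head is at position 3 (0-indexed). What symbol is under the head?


Tape: [0, 1, 1, 1, 1, 1]
Positions: 0 1 2 3 4 5
Values:    0 1 1 1 1 1
Head at position 3
tape[3] = 1

1


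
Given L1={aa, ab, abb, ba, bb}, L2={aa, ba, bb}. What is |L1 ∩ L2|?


L1 = {aa, ab, abb, ba, bb}
L2 = {aa, ba, bb}
Checking each string in L1 against L2:
  'aa': in L2? Yes
  'ab': in L2? No
  'abb': in L2? No
  'ba': in L2? Yes
  'bb': in L2? Yes
Intersection = {aa, ba, bb}
|L1 ∩ L2| = 3

3


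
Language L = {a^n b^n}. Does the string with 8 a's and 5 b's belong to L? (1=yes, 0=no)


Language requires equal numbers of a's and b's
PDA pushes for each 'a', pops for each 'b'
Number of a's = 8
Number of b's = 5
8 != 5 -> Reject

0


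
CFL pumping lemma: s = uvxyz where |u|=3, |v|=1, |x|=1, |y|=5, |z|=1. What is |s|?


|s| = |u| + |v| + |x| + |y| + |z|
= 3 + 1 + 1 + 5 + 1
= 4 + 1 + 6
= 5 + 6
= 11

11


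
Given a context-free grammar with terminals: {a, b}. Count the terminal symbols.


Terminal symbols: a, b
Counting each: a (#1), b (#2)
Total = 2

2


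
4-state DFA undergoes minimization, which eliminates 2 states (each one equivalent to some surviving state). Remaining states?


Original DFA: 4 states
Redundant states removed: 2
Minimized states = original - removed
= 4 - 2
= 2

2


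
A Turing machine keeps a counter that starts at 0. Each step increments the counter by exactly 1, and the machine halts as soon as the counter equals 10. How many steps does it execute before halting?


Counter starts at 0. Counting sequence:
  Step 1: counter = 1
  Step 2: counter = 2
  Step 3: counter = 3
  Step 4: counter = 4
  Step 5: counter = 5
  Step 6: counter = 6
  ...
  Step 10: counter = 10
Counter reached 10 -> halt
Total steps = 10

10


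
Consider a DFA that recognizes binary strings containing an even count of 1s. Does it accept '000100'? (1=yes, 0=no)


DFA has 2 states: q_even (start, accept=yes) and q_odd
Processing string '000100' character by character:
  Position 0: read '0', 1-count=0 -> q_even (no change)
  Position 1: read '0', 1-count=0 -> q_even (no change)
  Position 2: read '0', 1-count=0 -> q_even (no change)
  Position 3: read '1', 1-count=1 -> q_odd
  Position 4: read '0', 1-count=1 -> q_odd (no change)
  Position 5: read '0', 1-count=1 -> q_odd (no change)
Final state: q_odd, total 1s = 1 (odd); the DFA requires an even count -> reject

0


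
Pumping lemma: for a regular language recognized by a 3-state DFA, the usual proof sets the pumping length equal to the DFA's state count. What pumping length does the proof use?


Pumping lemma for regular languages (standard proof):
Take p = |Q|, the number of DFA states.
Any string of length >= |Q| passes through |Q|+1 states while reading its first |Q| symbols,
so by pigeonhole some state repeats, giving the loop that can be pumped.
Here |Q| = 3
Therefore the proof uses p = 3

3


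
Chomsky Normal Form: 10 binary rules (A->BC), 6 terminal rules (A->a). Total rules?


CNF allows two rule forms:
  A -> BC (binary): 10 rules
  A -> a (terminal): 6 rules
Total = 10 + 6 = 16

16


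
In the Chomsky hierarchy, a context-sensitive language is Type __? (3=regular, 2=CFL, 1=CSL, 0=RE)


Chomsky hierarchy levels:
  Type 3: Regular (DFA/NFA/regex)
  Type 2: Context-free (PDA)
  Type 1: Context-sensitive
  Type 0: Recursively enumerable (TM)
'context-sensitive' corresponds to Type 1

1


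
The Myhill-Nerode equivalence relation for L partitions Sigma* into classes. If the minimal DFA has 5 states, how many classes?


Myhill-Nerode theorem:
Number of equivalence classes = number of states in minimal DFA
Minimal DFA states = 5
Therefore equivalence classes = 5

5


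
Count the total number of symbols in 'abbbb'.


String: 'abbbb'
Counting characters:
  'a' appears 1 time(s)
  'b' appears 4 time(s)
Total length = 1 + 4 = 5

5


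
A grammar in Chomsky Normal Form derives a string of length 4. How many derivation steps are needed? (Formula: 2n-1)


Chomsky Normal Form derivation:
String length n = 4
Each step either:
  - Splits a nonterminal into two (n-1 such steps)
  - Converts a nonterminal to terminal (n such steps)
Total = (n-1) + n = 2n - 1
= 2(4) - 1
= 8 - 1
= 7

7


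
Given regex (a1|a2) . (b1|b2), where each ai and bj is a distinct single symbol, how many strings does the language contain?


First group: 2 alternatives
Second group: 2 alternatives
Concatenation: each choice from group 1 pairs with each from group 2
Total = 2 x 2 = 4

4


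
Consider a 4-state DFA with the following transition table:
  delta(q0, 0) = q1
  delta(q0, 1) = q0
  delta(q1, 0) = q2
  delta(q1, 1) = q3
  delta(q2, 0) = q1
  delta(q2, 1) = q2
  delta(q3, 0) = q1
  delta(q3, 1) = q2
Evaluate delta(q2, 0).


Looking up transition function:
delta(q2, 0) in the table
Row: q2, Column: 0
Result: q1

q1


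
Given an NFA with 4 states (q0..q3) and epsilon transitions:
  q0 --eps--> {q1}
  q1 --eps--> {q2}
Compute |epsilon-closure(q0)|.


Starting from q0
Initialize closure = {q0}
Follow epsilon from q0 -> add q1
Follow epsilon from q1 -> add q2
Final closure: {q0, q1, q2}
Size = 3

3


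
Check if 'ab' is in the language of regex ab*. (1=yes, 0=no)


Pattern: ab*
String: 'ab'
Pattern requires: exactly one 'a' followed by zero or more 'b's
First char is 'a' -> OK
Rest 'b': all b's? Yes
Result: 1

1


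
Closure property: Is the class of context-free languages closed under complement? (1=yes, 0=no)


CFL closure properties:
  Closed under: union, concatenation, Kleene star
  NOT closed under: intersection, complement
Operation 'complement' is in not-closed list -> No (not closed)

0


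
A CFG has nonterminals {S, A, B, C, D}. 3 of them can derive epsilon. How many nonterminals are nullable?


Nonterminals: {S, A, B, C, D}
A nonterminal is nullable if it can derive epsilon
Counting nullable nonterminals: 3
Total nullable = 3

3


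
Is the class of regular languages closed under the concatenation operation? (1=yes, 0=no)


Regular languages are closed under:
- Union (DFA product construction)
- Intersection (DFA product construction)
- Complement (swap accept/reject states)
- Concatenation (NFA construction)
- Kleene star (NFA construction)
concatenation is in this list
Therefore: closed

1


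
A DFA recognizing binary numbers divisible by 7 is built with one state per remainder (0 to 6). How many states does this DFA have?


Divisibility by 7 is tracked via the remainder mod 7: 0, 1, ..., 6
The construction assigns one state to each remainder
Number of remainders = 7

7


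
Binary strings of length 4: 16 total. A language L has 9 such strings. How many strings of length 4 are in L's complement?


Alphabet: {0,1}
String length: 4
Total strings of length 4 = 2^4 = 16
Strings in L = 9
Complement = total - |L|
= 16 - 9
= 7

7


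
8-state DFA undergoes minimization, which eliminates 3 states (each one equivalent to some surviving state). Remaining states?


Original DFA: 8 states
Redundant states removed: 3
Minimized states = original - removed
= 8 - 3
= 5

5


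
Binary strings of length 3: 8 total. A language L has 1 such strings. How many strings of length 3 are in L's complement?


Alphabet: {0,1}
String length: 3
Total strings of length 3 = 2^3 = 8
Strings in L = 1
Complement = total - |L|
= 8 - 1
= 7

7


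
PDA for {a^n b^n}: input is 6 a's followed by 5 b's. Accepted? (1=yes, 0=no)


Language requires equal numbers of a's and b's
PDA pushes for each 'a', pops for each 'b'
Number of a's = 6
Number of b's = 5
6 != 5 -> Reject

0


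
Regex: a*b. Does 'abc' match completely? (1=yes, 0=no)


Pattern: a*b
String: 'abc'
Pattern requires: zero or more 'a's followed by exactly one 'b'
Found 1 leading 'a's
Remaining: 'bc'
Remaining is not 'b' -> no match
Result: 0

0


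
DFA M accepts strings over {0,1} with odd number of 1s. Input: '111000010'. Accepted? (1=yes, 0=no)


DFA has 2 states: q_even (start, accept=no) and q_odd
Processing string '111000010' character by character:
  Position 0: read '1', 1-count=1 -> q_odd
  Position 1: read '1', 1-count=2 -> q_even
  Position 2: read '1', 1-count=3 -> q_odd
  Position 3: read '0', 1-count=3 -> q_odd (no change)
  Position 4: read '0', 1-count=3 -> q_odd (no change)
  Position 5: read '0', 1-count=3 -> q_odd (no change)
  Position 6: read '0', 1-count=3 -> q_odd (no change)
  Position 7: read '1', 1-count=4 -> q_even
  Position 8: read '0', 1-count=4 -> q_even (no change)
Final state: q_even, total 1s = 4 (even); the DFA requires an odd count -> reject

0


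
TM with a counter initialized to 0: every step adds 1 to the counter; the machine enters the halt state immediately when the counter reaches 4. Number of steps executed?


Counter starts at 0. Counting sequence:
  Step 1: counter = 1
  Step 2: counter = 2
  Step 3: counter = 3
  Step 4: counter = 4
Counter reached 4 -> halt
Total steps = 4

4


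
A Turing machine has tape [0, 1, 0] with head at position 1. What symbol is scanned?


Tape: [0, 1, 0]
Positions: 0 1 2
Values:    0 1 0
Head at position 1
tape[1] = 1

1


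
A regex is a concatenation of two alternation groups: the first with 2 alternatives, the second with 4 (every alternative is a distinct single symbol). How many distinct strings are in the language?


First group: 2 alternatives
Second group: 4 alternatives
Concatenation: each choice from group 1 pairs with each from group 2
Total = 2 x 4 = 8

8


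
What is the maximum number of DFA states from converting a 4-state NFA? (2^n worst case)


NFA has 4 states
Subset construction: each DFA state = subset of NFA states
Maximum subsets = 2^4
2^4 = 16

16


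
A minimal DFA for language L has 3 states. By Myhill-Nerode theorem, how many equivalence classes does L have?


Myhill-Nerode theorem:
Number of equivalence classes = number of states in minimal DFA
Minimal DFA states = 3
Therefore equivalence classes = 3

3


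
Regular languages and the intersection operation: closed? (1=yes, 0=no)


Regular languages are closed under all standard operations:
- Union: Yes (product construction)
- Intersection: Yes (product construction)
- Complement: Yes (swap accept/reject)
- Concatenation: Yes (NFA construction)
Operation: intersection -> Closed

1


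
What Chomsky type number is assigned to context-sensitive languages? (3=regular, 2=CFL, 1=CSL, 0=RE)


Chomsky hierarchy levels:
  Type 3: Regular (DFA/NFA/regex)
  Type 2: Context-free (PDA)
  Type 1: Context-sensitive
  Type 0: Recursively enumerable (TM)
'context-sensitive' corresponds to Type 1

1


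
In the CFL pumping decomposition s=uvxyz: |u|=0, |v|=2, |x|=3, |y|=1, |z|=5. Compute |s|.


|s| = |u| + |v| + |x| + |y| + |z|
= 0 + 2 + 3 + 1 + 5
= 2 + 3 + 6
= 5 + 6
= 11

11


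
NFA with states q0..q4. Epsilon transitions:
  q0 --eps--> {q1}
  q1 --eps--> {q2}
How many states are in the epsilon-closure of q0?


Starting from q0
Initialize closure = {q0}
Follow epsilon from q0 -> add q1
Follow epsilon from q1 -> add q2
Final closure: {q0, q1, q2}
Size = 3

3


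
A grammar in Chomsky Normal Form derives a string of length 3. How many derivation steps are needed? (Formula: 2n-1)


Chomsky Normal Form derivation:
String length n = 3
Each step either:
  - Splits a nonterminal into two (n-1 such steps)
  - Converts a nonterminal to terminal (n such steps)
Total = (n-1) + n = 2n - 1
= 2(3) - 1
= 6 - 1
= 5

5


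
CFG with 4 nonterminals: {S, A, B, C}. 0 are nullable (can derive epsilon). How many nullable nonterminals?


Nonterminals: {S, A, B, C}
A nonterminal is nullable if it can derive epsilon
Counting nullable nonterminals: 0
Total nullable = 0

0


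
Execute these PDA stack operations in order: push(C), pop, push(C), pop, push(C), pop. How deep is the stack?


Tracing stack operations:
  push(C) -> stack = [C], depth=1
  pop -> removed C, stack = [], depth=0
  push(C) -> stack = [C], depth=1
  pop -> removed C, stack = [], depth=0
  push(C) -> stack = [C], depth=1
  pop -> removed C, stack = [], depth=0
Final depth = 0

0


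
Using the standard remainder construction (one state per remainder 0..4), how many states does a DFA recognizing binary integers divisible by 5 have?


Divisibility by 5 is tracked via the remainder mod 5: 0, 1, ..., 4
The construction assigns one state to each remainder
Number of remainders = 5

5


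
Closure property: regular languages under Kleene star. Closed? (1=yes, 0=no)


Regular languages are closed under:
- Union (DFA product construction)
- Intersection (DFA product construction)
- Complement (swap accept/reject states)
- Concatenation (NFA construction)
- Kleene star (NFA construction)
Kleene star is in this list
Therefore: closed

1


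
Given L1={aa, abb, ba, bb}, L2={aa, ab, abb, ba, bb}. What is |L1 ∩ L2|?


L1 = {aa, abb, ba, bb}
L2 = {aa, ab, abb, ba, bb}
Checking each string in L1 against L2:
  'aa': in L2? Yes
  'abb': in L2? Yes
  'ba': in L2? Yes
  'bb': in L2? Yes
Intersection = {aa, abb, ba, bb}
|L1 ∩ L2| = 4

4


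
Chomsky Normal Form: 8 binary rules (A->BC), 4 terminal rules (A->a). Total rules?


CNF allows two rule forms:
  A -> BC (binary): 8 rules
  A -> a (terminal): 4 rules
Total = 8 + 4 = 12

12


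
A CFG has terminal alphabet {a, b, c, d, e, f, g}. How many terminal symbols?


Terminal symbols: a, b, c, d, e, f, g
Counting each: a (#1), b (#2), c (#3), d (#4), e (#5), f (#6), g (#7)
Total = 7

7


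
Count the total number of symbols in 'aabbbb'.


String: 'aabbbb'
Counting characters:
  'a' appears 2 time(s)
  'b' appears 4 time(s)
Total length = 2 + 4 = 6

6


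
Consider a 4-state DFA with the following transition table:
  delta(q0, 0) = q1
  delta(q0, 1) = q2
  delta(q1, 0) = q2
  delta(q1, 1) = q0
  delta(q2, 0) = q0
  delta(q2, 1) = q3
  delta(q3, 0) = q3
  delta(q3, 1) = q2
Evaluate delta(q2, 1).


Looking up transition function:
delta(q2, 1) in the table
Row: q2, Column: 1
Result: q3

q3


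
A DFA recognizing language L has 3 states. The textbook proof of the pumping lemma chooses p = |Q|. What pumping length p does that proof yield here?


Pumping lemma for regular languages (standard proof):
Take p = |Q|, the number of DFA states.
Any string of length >= |Q| passes through |Q|+1 states while reading its first |Q| symbols,
so by pigeonhole some state repeats, giving the loop that can be pumped.
Here |Q| = 3
Therefore the proof uses p = 3

3


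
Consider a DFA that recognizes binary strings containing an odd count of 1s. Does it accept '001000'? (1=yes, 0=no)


DFA has 2 states: q_even (start, accept=no) and q_odd
Processing string '001000' character by character:
  Position 0: read '0', 1-count=0 -> q_even (no change)
  Position 1: read '0', 1-count=0 -> q_even (no change)
  Position 2: read '1', 1-count=1 -> q_odd
  Position 3: read '0', 1-count=1 -> q_odd (no change)
  Position 4: read '0', 1-count=1 -> q_odd (no change)
  Position 5: read '0', 1-count=1 -> q_odd (no change)
Final state: q_odd, total 1s = 1 (odd); the DFA requires an odd count -> accept

1


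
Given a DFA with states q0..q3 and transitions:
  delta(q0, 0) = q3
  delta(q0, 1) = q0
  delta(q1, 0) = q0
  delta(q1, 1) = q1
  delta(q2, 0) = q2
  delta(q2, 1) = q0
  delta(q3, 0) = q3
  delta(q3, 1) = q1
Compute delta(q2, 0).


Looking up transition function:
delta(q2, 0) in the table
Row: q2, Column: 0
Result: q2

q2
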